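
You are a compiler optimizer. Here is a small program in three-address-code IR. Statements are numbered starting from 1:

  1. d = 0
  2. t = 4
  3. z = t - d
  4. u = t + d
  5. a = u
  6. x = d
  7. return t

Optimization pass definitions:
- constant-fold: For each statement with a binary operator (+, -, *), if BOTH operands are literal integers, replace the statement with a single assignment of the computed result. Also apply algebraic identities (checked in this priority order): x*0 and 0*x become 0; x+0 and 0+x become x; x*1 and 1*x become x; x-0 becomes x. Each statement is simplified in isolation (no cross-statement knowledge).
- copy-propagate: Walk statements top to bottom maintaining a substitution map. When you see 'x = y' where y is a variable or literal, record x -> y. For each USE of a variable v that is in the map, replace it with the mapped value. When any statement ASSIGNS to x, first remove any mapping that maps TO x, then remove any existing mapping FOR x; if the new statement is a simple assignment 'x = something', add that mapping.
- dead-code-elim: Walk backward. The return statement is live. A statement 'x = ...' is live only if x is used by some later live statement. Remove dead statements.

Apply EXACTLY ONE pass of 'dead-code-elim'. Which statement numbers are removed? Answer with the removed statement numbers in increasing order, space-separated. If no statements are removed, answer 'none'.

Answer: 1 3 4 5 6

Derivation:
Backward liveness scan:
Stmt 1 'd = 0': DEAD (d not in live set [])
Stmt 2 't = 4': KEEP (t is live); live-in = []
Stmt 3 'z = t - d': DEAD (z not in live set ['t'])
Stmt 4 'u = t + d': DEAD (u not in live set ['t'])
Stmt 5 'a = u': DEAD (a not in live set ['t'])
Stmt 6 'x = d': DEAD (x not in live set ['t'])
Stmt 7 'return t': KEEP (return); live-in = ['t']
Removed statement numbers: [1, 3, 4, 5, 6]
Surviving IR:
  t = 4
  return t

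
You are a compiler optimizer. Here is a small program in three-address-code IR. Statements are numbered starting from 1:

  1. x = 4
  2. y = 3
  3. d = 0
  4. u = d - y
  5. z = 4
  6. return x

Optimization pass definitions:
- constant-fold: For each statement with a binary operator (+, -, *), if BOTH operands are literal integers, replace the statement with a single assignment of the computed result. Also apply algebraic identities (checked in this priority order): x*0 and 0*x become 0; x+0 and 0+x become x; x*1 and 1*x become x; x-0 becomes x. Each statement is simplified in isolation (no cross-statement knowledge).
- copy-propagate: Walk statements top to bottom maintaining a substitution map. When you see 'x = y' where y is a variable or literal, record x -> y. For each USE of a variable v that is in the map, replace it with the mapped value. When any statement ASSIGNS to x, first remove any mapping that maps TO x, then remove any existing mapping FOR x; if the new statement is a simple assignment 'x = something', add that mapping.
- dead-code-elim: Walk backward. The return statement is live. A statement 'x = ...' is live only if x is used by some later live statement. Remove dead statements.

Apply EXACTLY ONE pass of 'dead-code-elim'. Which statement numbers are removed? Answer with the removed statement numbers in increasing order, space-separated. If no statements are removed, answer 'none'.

Answer: 2 3 4 5

Derivation:
Backward liveness scan:
Stmt 1 'x = 4': KEEP (x is live); live-in = []
Stmt 2 'y = 3': DEAD (y not in live set ['x'])
Stmt 3 'd = 0': DEAD (d not in live set ['x'])
Stmt 4 'u = d - y': DEAD (u not in live set ['x'])
Stmt 5 'z = 4': DEAD (z not in live set ['x'])
Stmt 6 'return x': KEEP (return); live-in = ['x']
Removed statement numbers: [2, 3, 4, 5]
Surviving IR:
  x = 4
  return x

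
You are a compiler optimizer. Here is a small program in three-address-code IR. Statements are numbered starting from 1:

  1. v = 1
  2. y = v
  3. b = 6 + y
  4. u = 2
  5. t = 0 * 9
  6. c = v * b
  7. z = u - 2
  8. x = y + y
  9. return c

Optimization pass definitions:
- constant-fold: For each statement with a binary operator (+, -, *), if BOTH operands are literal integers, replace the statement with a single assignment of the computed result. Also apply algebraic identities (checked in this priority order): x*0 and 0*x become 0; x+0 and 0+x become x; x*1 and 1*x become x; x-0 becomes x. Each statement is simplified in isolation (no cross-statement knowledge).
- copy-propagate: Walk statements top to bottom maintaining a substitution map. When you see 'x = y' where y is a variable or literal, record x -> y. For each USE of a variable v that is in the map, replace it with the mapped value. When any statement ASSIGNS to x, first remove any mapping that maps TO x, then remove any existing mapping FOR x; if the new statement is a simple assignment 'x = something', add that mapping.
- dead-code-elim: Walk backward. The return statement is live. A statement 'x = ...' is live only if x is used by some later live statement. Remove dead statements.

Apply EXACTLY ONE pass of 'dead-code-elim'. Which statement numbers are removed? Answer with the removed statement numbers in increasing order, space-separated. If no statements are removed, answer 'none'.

Backward liveness scan:
Stmt 1 'v = 1': KEEP (v is live); live-in = []
Stmt 2 'y = v': KEEP (y is live); live-in = ['v']
Stmt 3 'b = 6 + y': KEEP (b is live); live-in = ['v', 'y']
Stmt 4 'u = 2': DEAD (u not in live set ['b', 'v'])
Stmt 5 't = 0 * 9': DEAD (t not in live set ['b', 'v'])
Stmt 6 'c = v * b': KEEP (c is live); live-in = ['b', 'v']
Stmt 7 'z = u - 2': DEAD (z not in live set ['c'])
Stmt 8 'x = y + y': DEAD (x not in live set ['c'])
Stmt 9 'return c': KEEP (return); live-in = ['c']
Removed statement numbers: [4, 5, 7, 8]
Surviving IR:
  v = 1
  y = v
  b = 6 + y
  c = v * b
  return c

Answer: 4 5 7 8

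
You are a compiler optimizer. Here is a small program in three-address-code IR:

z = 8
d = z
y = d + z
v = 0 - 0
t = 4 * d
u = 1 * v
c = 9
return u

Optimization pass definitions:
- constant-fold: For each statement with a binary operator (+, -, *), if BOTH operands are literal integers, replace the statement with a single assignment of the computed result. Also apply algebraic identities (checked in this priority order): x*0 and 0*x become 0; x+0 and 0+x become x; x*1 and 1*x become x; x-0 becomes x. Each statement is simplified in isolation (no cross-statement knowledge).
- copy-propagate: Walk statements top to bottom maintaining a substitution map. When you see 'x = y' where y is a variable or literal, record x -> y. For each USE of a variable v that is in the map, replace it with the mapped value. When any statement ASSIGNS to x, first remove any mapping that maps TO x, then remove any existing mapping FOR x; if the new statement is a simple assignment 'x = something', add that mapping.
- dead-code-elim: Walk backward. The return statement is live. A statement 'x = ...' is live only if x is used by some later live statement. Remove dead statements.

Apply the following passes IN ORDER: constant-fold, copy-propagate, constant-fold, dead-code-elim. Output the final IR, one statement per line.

Answer: return 0

Derivation:
Initial IR:
  z = 8
  d = z
  y = d + z
  v = 0 - 0
  t = 4 * d
  u = 1 * v
  c = 9
  return u
After constant-fold (8 stmts):
  z = 8
  d = z
  y = d + z
  v = 0
  t = 4 * d
  u = v
  c = 9
  return u
After copy-propagate (8 stmts):
  z = 8
  d = 8
  y = 8 + 8
  v = 0
  t = 4 * 8
  u = 0
  c = 9
  return 0
After constant-fold (8 stmts):
  z = 8
  d = 8
  y = 16
  v = 0
  t = 32
  u = 0
  c = 9
  return 0
After dead-code-elim (1 stmts):
  return 0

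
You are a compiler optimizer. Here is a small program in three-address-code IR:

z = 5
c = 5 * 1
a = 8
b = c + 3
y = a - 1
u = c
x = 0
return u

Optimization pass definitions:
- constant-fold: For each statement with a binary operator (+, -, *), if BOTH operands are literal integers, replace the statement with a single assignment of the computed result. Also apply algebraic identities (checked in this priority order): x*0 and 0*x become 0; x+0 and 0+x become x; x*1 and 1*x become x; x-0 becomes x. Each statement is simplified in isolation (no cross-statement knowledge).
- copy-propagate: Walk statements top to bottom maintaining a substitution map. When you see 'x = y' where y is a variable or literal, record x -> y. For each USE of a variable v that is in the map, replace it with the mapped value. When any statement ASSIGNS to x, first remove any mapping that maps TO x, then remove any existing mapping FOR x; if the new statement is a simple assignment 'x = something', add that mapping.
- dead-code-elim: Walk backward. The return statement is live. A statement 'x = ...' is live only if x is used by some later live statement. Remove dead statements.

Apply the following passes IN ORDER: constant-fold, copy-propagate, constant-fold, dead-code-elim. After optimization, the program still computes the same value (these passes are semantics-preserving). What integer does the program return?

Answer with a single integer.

Initial IR:
  z = 5
  c = 5 * 1
  a = 8
  b = c + 3
  y = a - 1
  u = c
  x = 0
  return u
After constant-fold (8 stmts):
  z = 5
  c = 5
  a = 8
  b = c + 3
  y = a - 1
  u = c
  x = 0
  return u
After copy-propagate (8 stmts):
  z = 5
  c = 5
  a = 8
  b = 5 + 3
  y = 8 - 1
  u = 5
  x = 0
  return 5
After constant-fold (8 stmts):
  z = 5
  c = 5
  a = 8
  b = 8
  y = 7
  u = 5
  x = 0
  return 5
After dead-code-elim (1 stmts):
  return 5
Evaluate:
  z = 5  =>  z = 5
  c = 5 * 1  =>  c = 5
  a = 8  =>  a = 8
  b = c + 3  =>  b = 8
  y = a - 1  =>  y = 7
  u = c  =>  u = 5
  x = 0  =>  x = 0
  return u = 5

Answer: 5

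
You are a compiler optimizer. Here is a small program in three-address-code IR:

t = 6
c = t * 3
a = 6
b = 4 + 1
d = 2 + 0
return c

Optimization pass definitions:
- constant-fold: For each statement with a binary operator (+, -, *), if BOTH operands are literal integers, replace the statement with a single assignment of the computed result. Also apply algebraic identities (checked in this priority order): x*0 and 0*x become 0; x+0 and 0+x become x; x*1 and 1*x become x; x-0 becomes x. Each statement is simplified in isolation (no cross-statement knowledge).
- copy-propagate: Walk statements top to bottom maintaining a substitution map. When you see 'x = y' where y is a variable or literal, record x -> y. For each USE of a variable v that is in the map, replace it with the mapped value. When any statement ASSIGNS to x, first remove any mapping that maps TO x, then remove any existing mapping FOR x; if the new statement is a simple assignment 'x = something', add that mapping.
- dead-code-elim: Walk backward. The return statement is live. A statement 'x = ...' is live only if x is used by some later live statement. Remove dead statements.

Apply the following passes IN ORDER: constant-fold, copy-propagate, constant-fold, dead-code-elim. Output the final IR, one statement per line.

Initial IR:
  t = 6
  c = t * 3
  a = 6
  b = 4 + 1
  d = 2 + 0
  return c
After constant-fold (6 stmts):
  t = 6
  c = t * 3
  a = 6
  b = 5
  d = 2
  return c
After copy-propagate (6 stmts):
  t = 6
  c = 6 * 3
  a = 6
  b = 5
  d = 2
  return c
After constant-fold (6 stmts):
  t = 6
  c = 18
  a = 6
  b = 5
  d = 2
  return c
After dead-code-elim (2 stmts):
  c = 18
  return c

Answer: c = 18
return c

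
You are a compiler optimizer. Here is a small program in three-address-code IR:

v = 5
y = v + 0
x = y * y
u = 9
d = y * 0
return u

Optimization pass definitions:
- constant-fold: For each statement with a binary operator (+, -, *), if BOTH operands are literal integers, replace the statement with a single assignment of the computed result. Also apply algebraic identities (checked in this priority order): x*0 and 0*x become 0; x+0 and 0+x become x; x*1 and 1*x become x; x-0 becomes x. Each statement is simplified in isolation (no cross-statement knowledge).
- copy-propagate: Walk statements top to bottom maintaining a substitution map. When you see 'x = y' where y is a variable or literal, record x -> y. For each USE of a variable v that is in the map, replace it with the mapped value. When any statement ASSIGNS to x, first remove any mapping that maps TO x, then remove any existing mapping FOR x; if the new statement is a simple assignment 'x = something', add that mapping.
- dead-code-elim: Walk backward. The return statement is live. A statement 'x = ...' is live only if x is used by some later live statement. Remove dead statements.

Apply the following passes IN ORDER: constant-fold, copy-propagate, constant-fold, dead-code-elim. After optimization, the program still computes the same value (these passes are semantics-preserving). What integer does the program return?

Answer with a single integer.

Answer: 9

Derivation:
Initial IR:
  v = 5
  y = v + 0
  x = y * y
  u = 9
  d = y * 0
  return u
After constant-fold (6 stmts):
  v = 5
  y = v
  x = y * y
  u = 9
  d = 0
  return u
After copy-propagate (6 stmts):
  v = 5
  y = 5
  x = 5 * 5
  u = 9
  d = 0
  return 9
After constant-fold (6 stmts):
  v = 5
  y = 5
  x = 25
  u = 9
  d = 0
  return 9
After dead-code-elim (1 stmts):
  return 9
Evaluate:
  v = 5  =>  v = 5
  y = v + 0  =>  y = 5
  x = y * y  =>  x = 25
  u = 9  =>  u = 9
  d = y * 0  =>  d = 0
  return u = 9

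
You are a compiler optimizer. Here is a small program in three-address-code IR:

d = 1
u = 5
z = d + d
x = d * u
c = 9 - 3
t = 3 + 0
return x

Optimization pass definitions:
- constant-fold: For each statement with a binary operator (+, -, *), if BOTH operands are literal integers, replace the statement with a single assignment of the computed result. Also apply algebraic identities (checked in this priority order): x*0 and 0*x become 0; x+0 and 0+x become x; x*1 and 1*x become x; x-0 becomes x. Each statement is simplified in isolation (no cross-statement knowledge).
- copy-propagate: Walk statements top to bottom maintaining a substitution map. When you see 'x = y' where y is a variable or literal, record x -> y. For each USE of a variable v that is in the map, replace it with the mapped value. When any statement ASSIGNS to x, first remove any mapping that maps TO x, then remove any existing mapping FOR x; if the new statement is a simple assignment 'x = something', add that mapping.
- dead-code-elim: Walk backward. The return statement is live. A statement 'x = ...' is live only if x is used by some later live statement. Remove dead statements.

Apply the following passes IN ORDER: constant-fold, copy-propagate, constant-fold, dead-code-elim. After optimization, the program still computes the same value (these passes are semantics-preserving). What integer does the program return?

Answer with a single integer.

Answer: 5

Derivation:
Initial IR:
  d = 1
  u = 5
  z = d + d
  x = d * u
  c = 9 - 3
  t = 3 + 0
  return x
After constant-fold (7 stmts):
  d = 1
  u = 5
  z = d + d
  x = d * u
  c = 6
  t = 3
  return x
After copy-propagate (7 stmts):
  d = 1
  u = 5
  z = 1 + 1
  x = 1 * 5
  c = 6
  t = 3
  return x
After constant-fold (7 stmts):
  d = 1
  u = 5
  z = 2
  x = 5
  c = 6
  t = 3
  return x
After dead-code-elim (2 stmts):
  x = 5
  return x
Evaluate:
  d = 1  =>  d = 1
  u = 5  =>  u = 5
  z = d + d  =>  z = 2
  x = d * u  =>  x = 5
  c = 9 - 3  =>  c = 6
  t = 3 + 0  =>  t = 3
  return x = 5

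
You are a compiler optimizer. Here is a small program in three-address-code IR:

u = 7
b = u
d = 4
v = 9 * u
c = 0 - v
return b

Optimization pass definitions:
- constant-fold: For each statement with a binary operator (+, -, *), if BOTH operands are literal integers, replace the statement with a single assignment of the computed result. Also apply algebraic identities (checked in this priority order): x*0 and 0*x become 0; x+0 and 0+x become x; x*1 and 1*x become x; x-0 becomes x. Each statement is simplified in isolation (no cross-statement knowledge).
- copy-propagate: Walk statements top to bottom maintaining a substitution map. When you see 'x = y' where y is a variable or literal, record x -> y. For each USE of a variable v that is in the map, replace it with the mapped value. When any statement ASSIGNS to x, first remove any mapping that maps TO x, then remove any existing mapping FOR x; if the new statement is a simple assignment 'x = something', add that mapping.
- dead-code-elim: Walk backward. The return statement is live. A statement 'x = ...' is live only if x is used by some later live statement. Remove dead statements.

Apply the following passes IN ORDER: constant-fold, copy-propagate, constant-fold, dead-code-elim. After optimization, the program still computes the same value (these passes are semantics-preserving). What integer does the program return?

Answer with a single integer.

Initial IR:
  u = 7
  b = u
  d = 4
  v = 9 * u
  c = 0 - v
  return b
After constant-fold (6 stmts):
  u = 7
  b = u
  d = 4
  v = 9 * u
  c = 0 - v
  return b
After copy-propagate (6 stmts):
  u = 7
  b = 7
  d = 4
  v = 9 * 7
  c = 0 - v
  return 7
After constant-fold (6 stmts):
  u = 7
  b = 7
  d = 4
  v = 63
  c = 0 - v
  return 7
After dead-code-elim (1 stmts):
  return 7
Evaluate:
  u = 7  =>  u = 7
  b = u  =>  b = 7
  d = 4  =>  d = 4
  v = 9 * u  =>  v = 63
  c = 0 - v  =>  c = -63
  return b = 7

Answer: 7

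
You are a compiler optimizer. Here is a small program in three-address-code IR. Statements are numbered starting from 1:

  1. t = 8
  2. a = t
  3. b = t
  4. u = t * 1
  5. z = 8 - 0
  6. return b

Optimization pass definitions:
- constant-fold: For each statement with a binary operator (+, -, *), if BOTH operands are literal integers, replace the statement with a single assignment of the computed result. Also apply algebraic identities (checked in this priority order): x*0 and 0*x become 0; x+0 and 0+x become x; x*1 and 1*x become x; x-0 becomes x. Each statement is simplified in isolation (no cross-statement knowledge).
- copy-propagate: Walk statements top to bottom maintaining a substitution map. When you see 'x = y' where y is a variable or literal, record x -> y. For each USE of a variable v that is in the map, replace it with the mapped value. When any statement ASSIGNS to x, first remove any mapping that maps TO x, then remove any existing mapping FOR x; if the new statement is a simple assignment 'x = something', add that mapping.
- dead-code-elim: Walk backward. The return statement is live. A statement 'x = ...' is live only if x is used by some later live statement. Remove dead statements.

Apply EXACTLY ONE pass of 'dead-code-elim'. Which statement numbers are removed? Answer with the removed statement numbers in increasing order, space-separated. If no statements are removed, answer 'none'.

Backward liveness scan:
Stmt 1 't = 8': KEEP (t is live); live-in = []
Stmt 2 'a = t': DEAD (a not in live set ['t'])
Stmt 3 'b = t': KEEP (b is live); live-in = ['t']
Stmt 4 'u = t * 1': DEAD (u not in live set ['b'])
Stmt 5 'z = 8 - 0': DEAD (z not in live set ['b'])
Stmt 6 'return b': KEEP (return); live-in = ['b']
Removed statement numbers: [2, 4, 5]
Surviving IR:
  t = 8
  b = t
  return b

Answer: 2 4 5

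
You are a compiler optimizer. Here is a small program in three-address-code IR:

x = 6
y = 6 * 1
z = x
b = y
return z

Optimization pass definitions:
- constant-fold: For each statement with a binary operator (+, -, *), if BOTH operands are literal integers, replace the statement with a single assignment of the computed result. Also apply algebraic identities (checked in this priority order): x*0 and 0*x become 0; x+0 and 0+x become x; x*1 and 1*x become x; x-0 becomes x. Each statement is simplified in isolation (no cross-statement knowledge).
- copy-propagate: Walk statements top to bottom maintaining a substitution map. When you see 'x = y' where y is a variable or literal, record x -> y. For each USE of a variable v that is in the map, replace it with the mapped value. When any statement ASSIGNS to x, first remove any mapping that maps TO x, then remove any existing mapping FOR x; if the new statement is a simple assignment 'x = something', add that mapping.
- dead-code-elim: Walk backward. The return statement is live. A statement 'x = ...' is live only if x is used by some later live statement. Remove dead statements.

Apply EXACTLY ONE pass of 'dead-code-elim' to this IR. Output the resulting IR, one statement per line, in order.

Applying dead-code-elim statement-by-statement:
  [5] return z  -> KEEP (return); live=['z']
  [4] b = y  -> DEAD (b not live)
  [3] z = x  -> KEEP; live=['x']
  [2] y = 6 * 1  -> DEAD (y not live)
  [1] x = 6  -> KEEP; live=[]
Result (3 stmts):
  x = 6
  z = x
  return z

Answer: x = 6
z = x
return z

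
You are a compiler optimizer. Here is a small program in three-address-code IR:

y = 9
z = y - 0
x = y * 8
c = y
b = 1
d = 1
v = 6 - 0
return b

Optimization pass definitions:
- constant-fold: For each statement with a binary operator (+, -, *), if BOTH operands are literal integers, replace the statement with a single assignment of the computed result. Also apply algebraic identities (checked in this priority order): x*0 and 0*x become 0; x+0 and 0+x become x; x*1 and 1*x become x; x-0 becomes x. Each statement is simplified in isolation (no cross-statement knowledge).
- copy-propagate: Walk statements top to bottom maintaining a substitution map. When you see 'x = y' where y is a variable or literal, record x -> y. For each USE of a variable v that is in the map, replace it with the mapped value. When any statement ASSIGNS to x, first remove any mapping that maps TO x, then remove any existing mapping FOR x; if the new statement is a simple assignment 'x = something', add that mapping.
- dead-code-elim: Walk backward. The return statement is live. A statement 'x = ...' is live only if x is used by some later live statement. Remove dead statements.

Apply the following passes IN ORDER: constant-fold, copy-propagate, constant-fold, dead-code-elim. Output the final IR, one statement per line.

Answer: return 1

Derivation:
Initial IR:
  y = 9
  z = y - 0
  x = y * 8
  c = y
  b = 1
  d = 1
  v = 6 - 0
  return b
After constant-fold (8 stmts):
  y = 9
  z = y
  x = y * 8
  c = y
  b = 1
  d = 1
  v = 6
  return b
After copy-propagate (8 stmts):
  y = 9
  z = 9
  x = 9 * 8
  c = 9
  b = 1
  d = 1
  v = 6
  return 1
After constant-fold (8 stmts):
  y = 9
  z = 9
  x = 72
  c = 9
  b = 1
  d = 1
  v = 6
  return 1
After dead-code-elim (1 stmts):
  return 1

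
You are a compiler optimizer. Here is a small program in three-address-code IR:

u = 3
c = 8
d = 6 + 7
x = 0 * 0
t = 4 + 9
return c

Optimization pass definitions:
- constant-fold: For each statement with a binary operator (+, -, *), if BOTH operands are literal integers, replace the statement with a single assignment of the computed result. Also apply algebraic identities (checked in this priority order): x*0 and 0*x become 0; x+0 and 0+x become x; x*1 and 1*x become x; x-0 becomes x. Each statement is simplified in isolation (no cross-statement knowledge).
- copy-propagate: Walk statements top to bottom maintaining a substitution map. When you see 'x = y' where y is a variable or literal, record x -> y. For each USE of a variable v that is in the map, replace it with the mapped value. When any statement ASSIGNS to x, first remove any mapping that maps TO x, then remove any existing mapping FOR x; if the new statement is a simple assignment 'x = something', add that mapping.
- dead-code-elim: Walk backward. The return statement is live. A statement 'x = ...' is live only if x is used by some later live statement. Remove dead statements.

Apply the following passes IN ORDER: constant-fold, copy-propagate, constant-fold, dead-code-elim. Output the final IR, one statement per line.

Initial IR:
  u = 3
  c = 8
  d = 6 + 7
  x = 0 * 0
  t = 4 + 9
  return c
After constant-fold (6 stmts):
  u = 3
  c = 8
  d = 13
  x = 0
  t = 13
  return c
After copy-propagate (6 stmts):
  u = 3
  c = 8
  d = 13
  x = 0
  t = 13
  return 8
After constant-fold (6 stmts):
  u = 3
  c = 8
  d = 13
  x = 0
  t = 13
  return 8
After dead-code-elim (1 stmts):
  return 8

Answer: return 8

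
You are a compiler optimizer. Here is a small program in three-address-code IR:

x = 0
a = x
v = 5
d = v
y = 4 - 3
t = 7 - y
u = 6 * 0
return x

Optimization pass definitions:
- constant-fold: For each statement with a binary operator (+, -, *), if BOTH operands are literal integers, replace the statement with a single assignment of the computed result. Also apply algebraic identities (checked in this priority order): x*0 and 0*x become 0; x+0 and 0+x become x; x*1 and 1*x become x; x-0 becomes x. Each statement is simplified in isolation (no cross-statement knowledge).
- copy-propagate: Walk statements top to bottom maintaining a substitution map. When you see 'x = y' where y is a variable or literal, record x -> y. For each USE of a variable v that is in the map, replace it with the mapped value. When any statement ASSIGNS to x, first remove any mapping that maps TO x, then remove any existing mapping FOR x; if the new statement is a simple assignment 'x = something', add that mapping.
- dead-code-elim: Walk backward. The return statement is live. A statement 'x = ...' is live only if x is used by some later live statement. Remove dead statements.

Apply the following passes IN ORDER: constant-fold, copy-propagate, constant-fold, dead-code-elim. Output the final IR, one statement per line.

Initial IR:
  x = 0
  a = x
  v = 5
  d = v
  y = 4 - 3
  t = 7 - y
  u = 6 * 0
  return x
After constant-fold (8 stmts):
  x = 0
  a = x
  v = 5
  d = v
  y = 1
  t = 7 - y
  u = 0
  return x
After copy-propagate (8 stmts):
  x = 0
  a = 0
  v = 5
  d = 5
  y = 1
  t = 7 - 1
  u = 0
  return 0
After constant-fold (8 stmts):
  x = 0
  a = 0
  v = 5
  d = 5
  y = 1
  t = 6
  u = 0
  return 0
After dead-code-elim (1 stmts):
  return 0

Answer: return 0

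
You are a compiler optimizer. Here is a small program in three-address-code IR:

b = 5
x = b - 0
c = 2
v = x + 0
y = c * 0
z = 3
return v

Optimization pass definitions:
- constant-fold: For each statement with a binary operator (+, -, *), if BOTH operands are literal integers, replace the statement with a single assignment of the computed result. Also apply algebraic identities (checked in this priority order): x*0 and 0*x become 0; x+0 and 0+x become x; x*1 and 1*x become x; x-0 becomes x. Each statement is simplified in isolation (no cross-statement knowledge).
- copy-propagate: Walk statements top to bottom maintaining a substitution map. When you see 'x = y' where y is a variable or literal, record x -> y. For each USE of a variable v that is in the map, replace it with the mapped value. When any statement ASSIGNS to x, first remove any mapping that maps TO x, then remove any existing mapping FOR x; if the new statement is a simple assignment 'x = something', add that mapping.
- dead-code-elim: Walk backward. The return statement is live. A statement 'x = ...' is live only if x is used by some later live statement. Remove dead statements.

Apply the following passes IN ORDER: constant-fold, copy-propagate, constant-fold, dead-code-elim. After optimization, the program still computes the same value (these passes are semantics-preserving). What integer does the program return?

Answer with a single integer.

Answer: 5

Derivation:
Initial IR:
  b = 5
  x = b - 0
  c = 2
  v = x + 0
  y = c * 0
  z = 3
  return v
After constant-fold (7 stmts):
  b = 5
  x = b
  c = 2
  v = x
  y = 0
  z = 3
  return v
After copy-propagate (7 stmts):
  b = 5
  x = 5
  c = 2
  v = 5
  y = 0
  z = 3
  return 5
After constant-fold (7 stmts):
  b = 5
  x = 5
  c = 2
  v = 5
  y = 0
  z = 3
  return 5
After dead-code-elim (1 stmts):
  return 5
Evaluate:
  b = 5  =>  b = 5
  x = b - 0  =>  x = 5
  c = 2  =>  c = 2
  v = x + 0  =>  v = 5
  y = c * 0  =>  y = 0
  z = 3  =>  z = 3
  return v = 5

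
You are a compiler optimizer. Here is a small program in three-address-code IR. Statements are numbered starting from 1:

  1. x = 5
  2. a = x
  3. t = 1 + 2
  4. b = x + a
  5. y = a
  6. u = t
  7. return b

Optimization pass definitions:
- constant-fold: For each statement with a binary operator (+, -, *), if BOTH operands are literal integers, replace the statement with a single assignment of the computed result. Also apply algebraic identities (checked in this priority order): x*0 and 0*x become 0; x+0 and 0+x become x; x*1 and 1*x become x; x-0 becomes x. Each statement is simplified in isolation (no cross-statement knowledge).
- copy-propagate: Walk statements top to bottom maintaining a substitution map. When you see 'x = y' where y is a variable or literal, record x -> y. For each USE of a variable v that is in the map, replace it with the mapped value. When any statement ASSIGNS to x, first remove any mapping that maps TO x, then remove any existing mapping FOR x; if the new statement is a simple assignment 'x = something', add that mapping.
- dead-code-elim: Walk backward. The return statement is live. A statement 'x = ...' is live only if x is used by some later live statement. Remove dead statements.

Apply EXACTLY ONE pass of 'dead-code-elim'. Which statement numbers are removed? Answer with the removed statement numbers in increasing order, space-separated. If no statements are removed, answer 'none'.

Answer: 3 5 6

Derivation:
Backward liveness scan:
Stmt 1 'x = 5': KEEP (x is live); live-in = []
Stmt 2 'a = x': KEEP (a is live); live-in = ['x']
Stmt 3 't = 1 + 2': DEAD (t not in live set ['a', 'x'])
Stmt 4 'b = x + a': KEEP (b is live); live-in = ['a', 'x']
Stmt 5 'y = a': DEAD (y not in live set ['b'])
Stmt 6 'u = t': DEAD (u not in live set ['b'])
Stmt 7 'return b': KEEP (return); live-in = ['b']
Removed statement numbers: [3, 5, 6]
Surviving IR:
  x = 5
  a = x
  b = x + a
  return b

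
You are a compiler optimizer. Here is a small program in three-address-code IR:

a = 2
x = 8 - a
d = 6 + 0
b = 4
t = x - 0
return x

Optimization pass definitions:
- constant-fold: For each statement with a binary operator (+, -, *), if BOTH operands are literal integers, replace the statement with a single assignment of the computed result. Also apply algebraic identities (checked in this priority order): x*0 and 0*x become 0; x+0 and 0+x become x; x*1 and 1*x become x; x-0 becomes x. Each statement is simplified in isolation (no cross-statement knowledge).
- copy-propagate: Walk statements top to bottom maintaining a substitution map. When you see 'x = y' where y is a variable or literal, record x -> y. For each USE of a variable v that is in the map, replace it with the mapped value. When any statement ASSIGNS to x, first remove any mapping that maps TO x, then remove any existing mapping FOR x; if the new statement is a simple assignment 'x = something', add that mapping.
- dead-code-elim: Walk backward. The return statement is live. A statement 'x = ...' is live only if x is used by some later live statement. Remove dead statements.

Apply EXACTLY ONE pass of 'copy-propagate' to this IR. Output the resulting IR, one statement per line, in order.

Applying copy-propagate statement-by-statement:
  [1] a = 2  (unchanged)
  [2] x = 8 - a  -> x = 8 - 2
  [3] d = 6 + 0  (unchanged)
  [4] b = 4  (unchanged)
  [5] t = x - 0  (unchanged)
  [6] return x  (unchanged)
Result (6 stmts):
  a = 2
  x = 8 - 2
  d = 6 + 0
  b = 4
  t = x - 0
  return x

Answer: a = 2
x = 8 - 2
d = 6 + 0
b = 4
t = x - 0
return x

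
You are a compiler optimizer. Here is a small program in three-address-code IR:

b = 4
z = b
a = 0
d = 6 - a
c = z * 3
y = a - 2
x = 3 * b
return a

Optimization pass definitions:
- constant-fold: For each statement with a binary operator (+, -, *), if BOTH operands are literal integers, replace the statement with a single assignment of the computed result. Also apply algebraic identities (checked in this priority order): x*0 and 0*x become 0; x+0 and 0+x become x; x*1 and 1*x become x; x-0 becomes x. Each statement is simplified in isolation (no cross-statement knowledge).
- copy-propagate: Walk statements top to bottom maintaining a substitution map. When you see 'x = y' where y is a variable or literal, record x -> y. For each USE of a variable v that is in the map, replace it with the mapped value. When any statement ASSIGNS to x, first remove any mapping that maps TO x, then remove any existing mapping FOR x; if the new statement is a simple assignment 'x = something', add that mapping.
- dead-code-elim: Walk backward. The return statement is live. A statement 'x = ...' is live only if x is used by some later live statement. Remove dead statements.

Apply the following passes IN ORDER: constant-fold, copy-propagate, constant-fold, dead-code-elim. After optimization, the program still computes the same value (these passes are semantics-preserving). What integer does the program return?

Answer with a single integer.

Answer: 0

Derivation:
Initial IR:
  b = 4
  z = b
  a = 0
  d = 6 - a
  c = z * 3
  y = a - 2
  x = 3 * b
  return a
After constant-fold (8 stmts):
  b = 4
  z = b
  a = 0
  d = 6 - a
  c = z * 3
  y = a - 2
  x = 3 * b
  return a
After copy-propagate (8 stmts):
  b = 4
  z = 4
  a = 0
  d = 6 - 0
  c = 4 * 3
  y = 0 - 2
  x = 3 * 4
  return 0
After constant-fold (8 stmts):
  b = 4
  z = 4
  a = 0
  d = 6
  c = 12
  y = -2
  x = 12
  return 0
After dead-code-elim (1 stmts):
  return 0
Evaluate:
  b = 4  =>  b = 4
  z = b  =>  z = 4
  a = 0  =>  a = 0
  d = 6 - a  =>  d = 6
  c = z * 3  =>  c = 12
  y = a - 2  =>  y = -2
  x = 3 * b  =>  x = 12
  return a = 0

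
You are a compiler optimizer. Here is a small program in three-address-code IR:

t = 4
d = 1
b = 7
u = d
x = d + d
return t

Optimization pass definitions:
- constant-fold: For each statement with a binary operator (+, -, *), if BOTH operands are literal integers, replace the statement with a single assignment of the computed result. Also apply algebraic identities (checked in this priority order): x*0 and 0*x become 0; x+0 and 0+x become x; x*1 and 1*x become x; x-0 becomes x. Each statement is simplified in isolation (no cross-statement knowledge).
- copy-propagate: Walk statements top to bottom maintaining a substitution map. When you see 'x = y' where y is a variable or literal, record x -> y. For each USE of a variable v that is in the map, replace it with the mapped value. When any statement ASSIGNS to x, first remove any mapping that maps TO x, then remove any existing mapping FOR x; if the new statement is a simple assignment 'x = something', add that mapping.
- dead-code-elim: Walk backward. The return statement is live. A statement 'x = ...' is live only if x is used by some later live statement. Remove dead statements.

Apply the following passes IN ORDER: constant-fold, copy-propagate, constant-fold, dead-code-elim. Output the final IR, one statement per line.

Initial IR:
  t = 4
  d = 1
  b = 7
  u = d
  x = d + d
  return t
After constant-fold (6 stmts):
  t = 4
  d = 1
  b = 7
  u = d
  x = d + d
  return t
After copy-propagate (6 stmts):
  t = 4
  d = 1
  b = 7
  u = 1
  x = 1 + 1
  return 4
After constant-fold (6 stmts):
  t = 4
  d = 1
  b = 7
  u = 1
  x = 2
  return 4
After dead-code-elim (1 stmts):
  return 4

Answer: return 4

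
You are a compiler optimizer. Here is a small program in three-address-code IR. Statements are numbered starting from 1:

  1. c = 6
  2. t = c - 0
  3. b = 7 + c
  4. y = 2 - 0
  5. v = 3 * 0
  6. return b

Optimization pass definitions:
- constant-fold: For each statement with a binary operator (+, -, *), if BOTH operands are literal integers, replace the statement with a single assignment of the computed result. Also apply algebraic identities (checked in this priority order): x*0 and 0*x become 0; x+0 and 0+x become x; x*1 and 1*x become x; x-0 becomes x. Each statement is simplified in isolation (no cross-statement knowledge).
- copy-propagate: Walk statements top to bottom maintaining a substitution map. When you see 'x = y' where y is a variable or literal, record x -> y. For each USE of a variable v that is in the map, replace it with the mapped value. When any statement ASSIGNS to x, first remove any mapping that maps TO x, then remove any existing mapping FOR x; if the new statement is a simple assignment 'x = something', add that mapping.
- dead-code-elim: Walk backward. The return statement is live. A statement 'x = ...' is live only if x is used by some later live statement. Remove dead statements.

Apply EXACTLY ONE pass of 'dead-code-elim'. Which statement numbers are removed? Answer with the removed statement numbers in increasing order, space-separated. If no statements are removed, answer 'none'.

Backward liveness scan:
Stmt 1 'c = 6': KEEP (c is live); live-in = []
Stmt 2 't = c - 0': DEAD (t not in live set ['c'])
Stmt 3 'b = 7 + c': KEEP (b is live); live-in = ['c']
Stmt 4 'y = 2 - 0': DEAD (y not in live set ['b'])
Stmt 5 'v = 3 * 0': DEAD (v not in live set ['b'])
Stmt 6 'return b': KEEP (return); live-in = ['b']
Removed statement numbers: [2, 4, 5]
Surviving IR:
  c = 6
  b = 7 + c
  return b

Answer: 2 4 5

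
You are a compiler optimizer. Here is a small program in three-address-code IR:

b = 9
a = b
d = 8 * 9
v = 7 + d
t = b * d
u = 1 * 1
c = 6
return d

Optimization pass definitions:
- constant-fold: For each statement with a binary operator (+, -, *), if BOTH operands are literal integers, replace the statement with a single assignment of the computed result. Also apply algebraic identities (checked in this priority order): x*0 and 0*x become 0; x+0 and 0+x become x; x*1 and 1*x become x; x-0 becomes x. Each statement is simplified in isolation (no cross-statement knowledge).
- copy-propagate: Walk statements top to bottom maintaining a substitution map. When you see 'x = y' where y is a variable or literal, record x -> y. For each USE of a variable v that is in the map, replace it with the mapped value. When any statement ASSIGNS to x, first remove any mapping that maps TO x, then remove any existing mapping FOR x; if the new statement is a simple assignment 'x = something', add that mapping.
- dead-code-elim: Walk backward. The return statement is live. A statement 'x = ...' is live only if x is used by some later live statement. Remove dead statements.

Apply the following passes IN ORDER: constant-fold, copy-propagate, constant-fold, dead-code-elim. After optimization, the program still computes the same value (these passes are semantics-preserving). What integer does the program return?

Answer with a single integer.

Answer: 72

Derivation:
Initial IR:
  b = 9
  a = b
  d = 8 * 9
  v = 7 + d
  t = b * d
  u = 1 * 1
  c = 6
  return d
After constant-fold (8 stmts):
  b = 9
  a = b
  d = 72
  v = 7 + d
  t = b * d
  u = 1
  c = 6
  return d
After copy-propagate (8 stmts):
  b = 9
  a = 9
  d = 72
  v = 7 + 72
  t = 9 * 72
  u = 1
  c = 6
  return 72
After constant-fold (8 stmts):
  b = 9
  a = 9
  d = 72
  v = 79
  t = 648
  u = 1
  c = 6
  return 72
After dead-code-elim (1 stmts):
  return 72
Evaluate:
  b = 9  =>  b = 9
  a = b  =>  a = 9
  d = 8 * 9  =>  d = 72
  v = 7 + d  =>  v = 79
  t = b * d  =>  t = 648
  u = 1 * 1  =>  u = 1
  c = 6  =>  c = 6
  return d = 72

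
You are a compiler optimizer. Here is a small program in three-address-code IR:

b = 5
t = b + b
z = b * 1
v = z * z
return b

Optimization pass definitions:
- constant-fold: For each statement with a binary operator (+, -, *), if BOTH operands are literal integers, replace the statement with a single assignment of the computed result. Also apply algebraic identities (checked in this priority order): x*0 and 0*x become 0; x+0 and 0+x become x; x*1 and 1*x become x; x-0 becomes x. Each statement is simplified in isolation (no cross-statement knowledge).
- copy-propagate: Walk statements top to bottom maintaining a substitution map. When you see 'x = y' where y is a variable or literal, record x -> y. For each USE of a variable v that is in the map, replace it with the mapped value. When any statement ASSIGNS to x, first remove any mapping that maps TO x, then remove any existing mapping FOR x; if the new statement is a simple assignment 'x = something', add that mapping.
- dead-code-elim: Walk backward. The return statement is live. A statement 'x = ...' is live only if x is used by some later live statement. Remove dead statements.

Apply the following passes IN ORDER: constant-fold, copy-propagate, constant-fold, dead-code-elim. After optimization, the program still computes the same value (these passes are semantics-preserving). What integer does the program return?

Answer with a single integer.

Answer: 5

Derivation:
Initial IR:
  b = 5
  t = b + b
  z = b * 1
  v = z * z
  return b
After constant-fold (5 stmts):
  b = 5
  t = b + b
  z = b
  v = z * z
  return b
After copy-propagate (5 stmts):
  b = 5
  t = 5 + 5
  z = 5
  v = 5 * 5
  return 5
After constant-fold (5 stmts):
  b = 5
  t = 10
  z = 5
  v = 25
  return 5
After dead-code-elim (1 stmts):
  return 5
Evaluate:
  b = 5  =>  b = 5
  t = b + b  =>  t = 10
  z = b * 1  =>  z = 5
  v = z * z  =>  v = 25
  return b = 5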